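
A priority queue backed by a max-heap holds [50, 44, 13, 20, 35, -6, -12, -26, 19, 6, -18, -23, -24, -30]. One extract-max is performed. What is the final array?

remove root 50; move last element -30 to root → [-30, 44, 13, 20, 35, -6, -12, -26, 19, 6, -18, -23, -24]
-30 vs larger child 44 at index 1, swap → [44, -30, 13, 20, 35, -6, -12, -26, 19, 6, -18, -23, -24]
-30 vs larger child 35 at index 4, swap → [44, 35, 13, 20, -30, -6, -12, -26, 19, 6, -18, -23, -24]
-30 vs larger child 6 at index 9, swap → [44, 35, 13, 20, 6, -6, -12, -26, 19, -30, -18, -23, -24]

[44, 35, 13, 20, 6, -6, -12, -26, 19, -30, -18, -23, -24]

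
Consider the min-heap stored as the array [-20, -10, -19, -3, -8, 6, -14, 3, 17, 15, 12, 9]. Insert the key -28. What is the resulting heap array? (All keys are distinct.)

[-28, -10, -20, -3, -8, -19, -14, 3, 17, 15, 12, 9, 6]

append -28 at index 12 → [-20, -10, -19, -3, -8, 6, -14, 3, 17, 15, 12, 9, -28]
-28 < parent 6 at index 5, swap → [-20, -10, -19, -3, -8, -28, -14, 3, 17, 15, 12, 9, 6]
-28 < parent -19 at index 2, swap → [-20, -10, -28, -3, -8, -19, -14, 3, 17, 15, 12, 9, 6]
-28 < parent -20 at index 0, swap → [-28, -10, -20, -3, -8, -19, -14, 3, 17, 15, 12, 9, 6]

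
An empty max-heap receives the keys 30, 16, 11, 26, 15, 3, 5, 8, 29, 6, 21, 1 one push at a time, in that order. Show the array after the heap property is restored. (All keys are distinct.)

Insert 30:
  append 30 at index 0 → [30] (no swap needed)
Insert 16:
  append 16 at index 1 → [30, 16] (no swap needed)
Insert 11:
  append 11 at index 2 → [30, 16, 11] (no swap needed)
Insert 26:
  append 26 at index 3 → [30, 16, 11, 26]
  26 > parent 16 at index 1, swap → [30, 26, 11, 16]
Insert 15:
  append 15 at index 4 → [30, 26, 11, 16, 15] (no swap needed)
Insert 3:
  append 3 at index 5 → [30, 26, 11, 16, 15, 3] (no swap needed)
Insert 5:
  append 5 at index 6 → [30, 26, 11, 16, 15, 3, 5] (no swap needed)
Insert 8:
  append 8 at index 7 → [30, 26, 11, 16, 15, 3, 5, 8] (no swap needed)
Insert 29:
  append 29 at index 8 → [30, 26, 11, 16, 15, 3, 5, 8, 29]
  29 > parent 16 at index 3, swap → [30, 26, 11, 29, 15, 3, 5, 8, 16]
  29 > parent 26 at index 1, swap → [30, 29, 11, 26, 15, 3, 5, 8, 16]
Insert 6:
  append 6 at index 9 → [30, 29, 11, 26, 15, 3, 5, 8, 16, 6] (no swap needed)
Insert 21:
  append 21 at index 10 → [30, 29, 11, 26, 15, 3, 5, 8, 16, 6, 21]
  21 > parent 15 at index 4, swap → [30, 29, 11, 26, 21, 3, 5, 8, 16, 6, 15]
Insert 1:
  append 1 at index 11 → [30, 29, 11, 26, 21, 3, 5, 8, 16, 6, 15, 1] (no swap needed)

[30, 29, 11, 26, 21, 3, 5, 8, 16, 6, 15, 1]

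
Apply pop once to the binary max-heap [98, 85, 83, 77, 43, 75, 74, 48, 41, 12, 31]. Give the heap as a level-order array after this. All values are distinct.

remove root 98; move last element 31 to root → [31, 85, 83, 77, 43, 75, 74, 48, 41, 12]
31 vs larger child 85 at index 1, swap → [85, 31, 83, 77, 43, 75, 74, 48, 41, 12]
31 vs larger child 77 at index 3, swap → [85, 77, 83, 31, 43, 75, 74, 48, 41, 12]
31 vs larger child 48 at index 7, swap → [85, 77, 83, 48, 43, 75, 74, 31, 41, 12]

[85, 77, 83, 48, 43, 75, 74, 31, 41, 12]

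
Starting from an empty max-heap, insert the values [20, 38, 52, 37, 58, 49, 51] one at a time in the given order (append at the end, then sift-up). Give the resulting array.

Insert 20:
  append 20 at index 0 → [20] (no swap needed)
Insert 38:
  append 38 at index 1 → [20, 38]
  38 > parent 20 at index 0, swap → [38, 20]
Insert 52:
  append 52 at index 2 → [38, 20, 52]
  52 > parent 38 at index 0, swap → [52, 20, 38]
Insert 37:
  append 37 at index 3 → [52, 20, 38, 37]
  37 > parent 20 at index 1, swap → [52, 37, 38, 20]
Insert 58:
  append 58 at index 4 → [52, 37, 38, 20, 58]
  58 > parent 37 at index 1, swap → [52, 58, 38, 20, 37]
  58 > parent 52 at index 0, swap → [58, 52, 38, 20, 37]
Insert 49:
  append 49 at index 5 → [58, 52, 38, 20, 37, 49]
  49 > parent 38 at index 2, swap → [58, 52, 49, 20, 37, 38]
Insert 51:
  append 51 at index 6 → [58, 52, 49, 20, 37, 38, 51]
  51 > parent 49 at index 2, swap → [58, 52, 51, 20, 37, 38, 49]

[58, 52, 51, 20, 37, 38, 49]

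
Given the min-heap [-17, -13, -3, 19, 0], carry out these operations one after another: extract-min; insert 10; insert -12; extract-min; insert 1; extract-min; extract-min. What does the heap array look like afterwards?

extract-min → returns -17:
  remove root -17; move last element 0 to root → [0, -13, -3, 19]
  0 vs smaller child -13 at index 1, swap → [-13, 0, -3, 19]
insert 10:
  append 10 at index 4 → [-13, 0, -3, 19, 10] (no swap needed)
insert -12:
  append -12 at index 5 → [-13, 0, -3, 19, 10, -12]
  -12 < parent -3 at index 2, swap → [-13, 0, -12, 19, 10, -3]
extract-min → returns -13:
  remove root -13; move last element -3 to root → [-3, 0, -12, 19, 10]
  -3 vs smaller child -12 at index 2, swap → [-12, 0, -3, 19, 10]
insert 1:
  append 1 at index 5 → [-12, 0, -3, 19, 10, 1] (no swap needed)
extract-min → returns -12:
  remove root -12; move last element 1 to root → [1, 0, -3, 19, 10]
  1 vs smaller child -3 at index 2, swap → [-3, 0, 1, 19, 10]
extract-min → returns -3:
  remove root -3; move last element 10 to root → [10, 0, 1, 19]
  10 vs smaller child 0 at index 1, swap → [0, 10, 1, 19]

[0, 10, 1, 19]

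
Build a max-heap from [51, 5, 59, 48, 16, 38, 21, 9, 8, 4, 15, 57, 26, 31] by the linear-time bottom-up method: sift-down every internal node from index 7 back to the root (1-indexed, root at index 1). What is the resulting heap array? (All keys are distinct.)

[59, 48, 57, 9, 16, 51, 31, 5, 8, 4, 15, 38, 26, 21]

sift down from index 7:
  21 vs only child 31 at index 14, swap → [51, 5, 59, 48, 16, 38, 31, 9, 8, 4, 15, 57, 26, 21]
sift down from index 6:
  38 vs larger child 57 at index 12, swap → [51, 5, 59, 48, 16, 57, 31, 9, 8, 4, 15, 38, 26, 21]
sift down from index 5: already satisfies heap property
sift down from index 4: already satisfies heap property
sift down from index 3: already satisfies heap property
sift down from index 2:
  5 vs larger child 48 at index 4, swap → [51, 48, 59, 5, 16, 57, 31, 9, 8, 4, 15, 38, 26, 21]
  5 vs larger child 9 at index 8, swap → [51, 48, 59, 9, 16, 57, 31, 5, 8, 4, 15, 38, 26, 21]
sift down from index 1:
  51 vs larger child 59 at index 3, swap → [59, 48, 51, 9, 16, 57, 31, 5, 8, 4, 15, 38, 26, 21]
  51 vs larger child 57 at index 6, swap → [59, 48, 57, 9, 16, 51, 31, 5, 8, 4, 15, 38, 26, 21]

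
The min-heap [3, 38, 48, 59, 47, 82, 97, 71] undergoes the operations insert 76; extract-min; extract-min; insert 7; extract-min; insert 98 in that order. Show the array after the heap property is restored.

[47, 59, 48, 71, 76, 82, 97, 98]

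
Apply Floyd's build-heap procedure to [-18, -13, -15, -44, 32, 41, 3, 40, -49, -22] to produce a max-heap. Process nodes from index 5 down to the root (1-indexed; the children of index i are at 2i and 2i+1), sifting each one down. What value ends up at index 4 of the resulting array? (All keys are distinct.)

-13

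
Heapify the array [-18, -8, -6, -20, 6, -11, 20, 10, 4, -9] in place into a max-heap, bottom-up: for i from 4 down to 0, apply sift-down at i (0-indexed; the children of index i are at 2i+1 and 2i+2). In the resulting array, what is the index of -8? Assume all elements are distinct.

8

sift down from index 4: already satisfies heap property
sift down from index 3:
  -20 vs larger child 10 at index 7, swap → [-18, -8, -6, 10, 6, -11, 20, -20, 4, -9]
sift down from index 2:
  -6 vs larger child 20 at index 6, swap → [-18, -8, 20, 10, 6, -11, -6, -20, 4, -9]
sift down from index 1:
  -8 vs larger child 10 at index 3, swap → [-18, 10, 20, -8, 6, -11, -6, -20, 4, -9]
  -8 vs larger child 4 at index 8, swap → [-18, 10, 20, 4, 6, -11, -6, -20, -8, -9]
sift down from index 0:
  -18 vs larger child 20 at index 2, swap → [20, 10, -18, 4, 6, -11, -6, -20, -8, -9]
  -18 vs larger child -6 at index 6, swap → [20, 10, -6, 4, 6, -11, -18, -20, -8, -9]
resulting array: [20, 10, -6, 4, 6, -11, -18, -20, -8, -9]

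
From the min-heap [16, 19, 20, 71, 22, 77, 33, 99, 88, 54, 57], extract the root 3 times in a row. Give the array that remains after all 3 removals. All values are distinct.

[22, 54, 33, 71, 88, 77, 57, 99]

extract-min #1 returns 16:
  remove root 16; move last element 57 to root → [57, 19, 20, 71, 22, 77, 33, 99, 88, 54]
  57 vs smaller child 19 at index 1, swap → [19, 57, 20, 71, 22, 77, 33, 99, 88, 54]
  57 vs smaller child 22 at index 4, swap → [19, 22, 20, 71, 57, 77, 33, 99, 88, 54]
  57 vs only child 54 at index 9, swap → [19, 22, 20, 71, 54, 77, 33, 99, 88, 57]
extract-min #2 returns 19:
  remove root 19; move last element 57 to root → [57, 22, 20, 71, 54, 77, 33, 99, 88]
  57 vs smaller child 20 at index 2, swap → [20, 22, 57, 71, 54, 77, 33, 99, 88]
  57 vs smaller child 33 at index 6, swap → [20, 22, 33, 71, 54, 77, 57, 99, 88]
extract-min #3 returns 20:
  remove root 20; move last element 88 to root → [88, 22, 33, 71, 54, 77, 57, 99]
  88 vs smaller child 22 at index 1, swap → [22, 88, 33, 71, 54, 77, 57, 99]
  88 vs smaller child 54 at index 4, swap → [22, 54, 33, 71, 88, 77, 57, 99]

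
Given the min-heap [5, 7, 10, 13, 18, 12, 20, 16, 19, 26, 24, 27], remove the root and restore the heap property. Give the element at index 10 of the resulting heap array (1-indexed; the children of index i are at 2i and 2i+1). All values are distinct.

remove root 5; move last element 27 to root → [27, 7, 10, 13, 18, 12, 20, 16, 19, 26, 24]
27 vs smaller child 7 at index 2, swap → [7, 27, 10, 13, 18, 12, 20, 16, 19, 26, 24]
27 vs smaller child 13 at index 4, swap → [7, 13, 10, 27, 18, 12, 20, 16, 19, 26, 24]
27 vs smaller child 16 at index 8, swap → [7, 13, 10, 16, 18, 12, 20, 27, 19, 26, 24]
resulting array: [7, 13, 10, 16, 18, 12, 20, 27, 19, 26, 24]

26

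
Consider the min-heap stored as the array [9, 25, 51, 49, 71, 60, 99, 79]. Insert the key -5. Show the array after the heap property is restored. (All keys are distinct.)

append -5 at index 8 → [9, 25, 51, 49, 71, 60, 99, 79, -5]
-5 < parent 49 at index 3, swap → [9, 25, 51, -5, 71, 60, 99, 79, 49]
-5 < parent 25 at index 1, swap → [9, -5, 51, 25, 71, 60, 99, 79, 49]
-5 < parent 9 at index 0, swap → [-5, 9, 51, 25, 71, 60, 99, 79, 49]

[-5, 9, 51, 25, 71, 60, 99, 79, 49]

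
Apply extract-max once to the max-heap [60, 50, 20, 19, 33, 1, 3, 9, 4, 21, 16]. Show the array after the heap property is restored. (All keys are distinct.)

[50, 33, 20, 19, 21, 1, 3, 9, 4, 16]

remove root 60; move last element 16 to root → [16, 50, 20, 19, 33, 1, 3, 9, 4, 21]
16 vs larger child 50 at index 1, swap → [50, 16, 20, 19, 33, 1, 3, 9, 4, 21]
16 vs larger child 33 at index 4, swap → [50, 33, 20, 19, 16, 1, 3, 9, 4, 21]
16 vs only child 21 at index 9, swap → [50, 33, 20, 19, 21, 1, 3, 9, 4, 16]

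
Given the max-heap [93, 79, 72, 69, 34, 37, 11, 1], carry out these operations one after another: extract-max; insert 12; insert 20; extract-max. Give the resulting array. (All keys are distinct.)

extract-max → returns 93:
  remove root 93; move last element 1 to root → [1, 79, 72, 69, 34, 37, 11]
  1 vs larger child 79 at index 1, swap → [79, 1, 72, 69, 34, 37, 11]
  1 vs larger child 69 at index 3, swap → [79, 69, 72, 1, 34, 37, 11]
insert 12:
  append 12 at index 7 → [79, 69, 72, 1, 34, 37, 11, 12]
  12 > parent 1 at index 3, swap → [79, 69, 72, 12, 34, 37, 11, 1]
insert 20:
  append 20 at index 8 → [79, 69, 72, 12, 34, 37, 11, 1, 20]
  20 > parent 12 at index 3, swap → [79, 69, 72, 20, 34, 37, 11, 1, 12]
extract-max → returns 79:
  remove root 79; move last element 12 to root → [12, 69, 72, 20, 34, 37, 11, 1]
  12 vs larger child 72 at index 2, swap → [72, 69, 12, 20, 34, 37, 11, 1]
  12 vs larger child 37 at index 5, swap → [72, 69, 37, 20, 34, 12, 11, 1]

[72, 69, 37, 20, 34, 12, 11, 1]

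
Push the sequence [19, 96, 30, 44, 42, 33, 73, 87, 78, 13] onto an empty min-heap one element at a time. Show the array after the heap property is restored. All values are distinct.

[13, 19, 30, 78, 42, 33, 73, 96, 87, 44]

Insert 19:
  append 19 at index 0 → [19] (no swap needed)
Insert 96:
  append 96 at index 1 → [19, 96] (no swap needed)
Insert 30:
  append 30 at index 2 → [19, 96, 30] (no swap needed)
Insert 44:
  append 44 at index 3 → [19, 96, 30, 44]
  44 < parent 96 at index 1, swap → [19, 44, 30, 96]
Insert 42:
  append 42 at index 4 → [19, 44, 30, 96, 42]
  42 < parent 44 at index 1, swap → [19, 42, 30, 96, 44]
Insert 33:
  append 33 at index 5 → [19, 42, 30, 96, 44, 33] (no swap needed)
Insert 73:
  append 73 at index 6 → [19, 42, 30, 96, 44, 33, 73] (no swap needed)
Insert 87:
  append 87 at index 7 → [19, 42, 30, 96, 44, 33, 73, 87]
  87 < parent 96 at index 3, swap → [19, 42, 30, 87, 44, 33, 73, 96]
Insert 78:
  append 78 at index 8 → [19, 42, 30, 87, 44, 33, 73, 96, 78]
  78 < parent 87 at index 3, swap → [19, 42, 30, 78, 44, 33, 73, 96, 87]
Insert 13:
  append 13 at index 9 → [19, 42, 30, 78, 44, 33, 73, 96, 87, 13]
  13 < parent 44 at index 4, swap → [19, 42, 30, 78, 13, 33, 73, 96, 87, 44]
  13 < parent 42 at index 1, swap → [19, 13, 30, 78, 42, 33, 73, 96, 87, 44]
  13 < parent 19 at index 0, swap → [13, 19, 30, 78, 42, 33, 73, 96, 87, 44]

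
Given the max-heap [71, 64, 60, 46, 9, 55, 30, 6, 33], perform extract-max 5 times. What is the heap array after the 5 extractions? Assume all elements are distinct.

[33, 9, 30, 6]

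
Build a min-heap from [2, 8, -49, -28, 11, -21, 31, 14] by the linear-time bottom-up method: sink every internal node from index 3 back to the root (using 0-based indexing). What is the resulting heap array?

[-49, -28, -21, 8, 11, 2, 31, 14]

sift down from index 3: already satisfies heap property
sift down from index 2: already satisfies heap property
sift down from index 1:
  8 vs smaller child -28 at index 3, swap → [2, -28, -49, 8, 11, -21, 31, 14]
sift down from index 0:
  2 vs smaller child -49 at index 2, swap → [-49, -28, 2, 8, 11, -21, 31, 14]
  2 vs smaller child -21 at index 5, swap → [-49, -28, -21, 8, 11, 2, 31, 14]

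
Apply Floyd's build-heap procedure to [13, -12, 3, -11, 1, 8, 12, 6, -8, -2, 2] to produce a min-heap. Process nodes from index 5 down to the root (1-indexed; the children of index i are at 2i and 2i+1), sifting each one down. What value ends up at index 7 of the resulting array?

12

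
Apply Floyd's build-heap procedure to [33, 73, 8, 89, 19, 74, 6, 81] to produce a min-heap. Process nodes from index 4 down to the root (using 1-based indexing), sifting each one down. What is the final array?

sift down from index 4:
  89 vs only child 81 at index 8, swap → [33, 73, 8, 81, 19, 74, 6, 89]
sift down from index 3:
  8 vs smaller child 6 at index 7, swap → [33, 73, 6, 81, 19, 74, 8, 89]
sift down from index 2:
  73 vs smaller child 19 at index 5, swap → [33, 19, 6, 81, 73, 74, 8, 89]
sift down from index 1:
  33 vs smaller child 6 at index 3, swap → [6, 19, 33, 81, 73, 74, 8, 89]
  33 vs smaller child 8 at index 7, swap → [6, 19, 8, 81, 73, 74, 33, 89]

[6, 19, 8, 81, 73, 74, 33, 89]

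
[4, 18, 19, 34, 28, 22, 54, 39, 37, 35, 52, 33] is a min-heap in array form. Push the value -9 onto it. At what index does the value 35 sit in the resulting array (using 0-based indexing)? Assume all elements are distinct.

9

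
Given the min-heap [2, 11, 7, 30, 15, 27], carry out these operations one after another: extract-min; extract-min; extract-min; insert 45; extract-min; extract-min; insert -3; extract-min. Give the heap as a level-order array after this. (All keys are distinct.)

extract-min → returns 2:
  remove root 2; move last element 27 to root → [27, 11, 7, 30, 15]
  27 vs smaller child 7 at index 2, swap → [7, 11, 27, 30, 15]
extract-min → returns 7:
  remove root 7; move last element 15 to root → [15, 11, 27, 30]
  15 vs smaller child 11 at index 1, swap → [11, 15, 27, 30]
extract-min → returns 11:
  remove root 11; move last element 30 to root → [30, 15, 27]
  30 vs smaller child 15 at index 1, swap → [15, 30, 27]
insert 45:
  append 45 at index 3 → [15, 30, 27, 45] (no swap needed)
extract-min → returns 15:
  remove root 15; move last element 45 to root → [45, 30, 27]
  45 vs smaller child 27 at index 2, swap → [27, 30, 45]
extract-min → returns 27:
  remove root 27; move last element 45 to root → [45, 30]
  45 vs only child 30 at index 1, swap → [30, 45]
insert -3:
  append -3 at index 2 → [30, 45, -3]
  -3 < parent 30 at index 0, swap → [-3, 45, 30]
extract-min → returns -3:
  remove root -3; move last element 30 to root → [30, 45] (no swap needed)

[30, 45]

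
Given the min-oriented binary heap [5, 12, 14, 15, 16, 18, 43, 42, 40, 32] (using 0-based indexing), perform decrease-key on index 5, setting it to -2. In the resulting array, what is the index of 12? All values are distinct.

1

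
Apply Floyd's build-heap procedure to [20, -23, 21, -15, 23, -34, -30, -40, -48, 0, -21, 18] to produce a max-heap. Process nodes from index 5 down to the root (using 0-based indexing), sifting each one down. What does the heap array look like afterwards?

sift down from index 5:
  -34 vs only child 18 at index 11, swap → [20, -23, 21, -15, 23, 18, -30, -40, -48, 0, -21, -34]
sift down from index 4: already satisfies heap property
sift down from index 3: already satisfies heap property
sift down from index 2: already satisfies heap property
sift down from index 1:
  -23 vs larger child 23 at index 4, swap → [20, 23, 21, -15, -23, 18, -30, -40, -48, 0, -21, -34]
  -23 vs larger child 0 at index 9, swap → [20, 23, 21, -15, 0, 18, -30, -40, -48, -23, -21, -34]
sift down from index 0:
  20 vs larger child 23 at index 1, swap → [23, 20, 21, -15, 0, 18, -30, -40, -48, -23, -21, -34]

[23, 20, 21, -15, 0, 18, -30, -40, -48, -23, -21, -34]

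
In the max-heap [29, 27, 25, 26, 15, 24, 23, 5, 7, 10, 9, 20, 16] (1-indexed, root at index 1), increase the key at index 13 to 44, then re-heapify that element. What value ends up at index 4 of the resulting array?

26

set index 13 from 16 to 44 → [29, 27, 25, 26, 15, 24, 23, 5, 7, 10, 9, 20, 44]
44 > parent 24 at index 6, swap → [29, 27, 25, 26, 15, 44, 23, 5, 7, 10, 9, 20, 24]
44 > parent 25 at index 3, swap → [29, 27, 44, 26, 15, 25, 23, 5, 7, 10, 9, 20, 24]
44 > parent 29 at index 1, swap → [44, 27, 29, 26, 15, 25, 23, 5, 7, 10, 9, 20, 24]
resulting array: [44, 27, 29, 26, 15, 25, 23, 5, 7, 10, 9, 20, 24]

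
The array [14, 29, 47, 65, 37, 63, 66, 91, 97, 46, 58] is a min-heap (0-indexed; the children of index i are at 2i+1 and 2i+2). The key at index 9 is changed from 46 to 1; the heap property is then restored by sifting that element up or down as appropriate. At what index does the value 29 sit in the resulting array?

set index 9 from 46 to 1 → [14, 29, 47, 65, 37, 63, 66, 91, 97, 1, 58]
1 < parent 37 at index 4, swap → [14, 29, 47, 65, 1, 63, 66, 91, 97, 37, 58]
1 < parent 29 at index 1, swap → [14, 1, 47, 65, 29, 63, 66, 91, 97, 37, 58]
1 < parent 14 at index 0, swap → [1, 14, 47, 65, 29, 63, 66, 91, 97, 37, 58]
resulting array: [1, 14, 47, 65, 29, 63, 66, 91, 97, 37, 58]

4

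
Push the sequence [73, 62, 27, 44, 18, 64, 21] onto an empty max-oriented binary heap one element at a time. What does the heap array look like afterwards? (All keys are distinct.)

[73, 62, 64, 44, 18, 27, 21]

Insert 73:
  append 73 at index 0 → [73] (no swap needed)
Insert 62:
  append 62 at index 1 → [73, 62] (no swap needed)
Insert 27:
  append 27 at index 2 → [73, 62, 27] (no swap needed)
Insert 44:
  append 44 at index 3 → [73, 62, 27, 44] (no swap needed)
Insert 18:
  append 18 at index 4 → [73, 62, 27, 44, 18] (no swap needed)
Insert 64:
  append 64 at index 5 → [73, 62, 27, 44, 18, 64]
  64 > parent 27 at index 2, swap → [73, 62, 64, 44, 18, 27]
Insert 21:
  append 21 at index 6 → [73, 62, 64, 44, 18, 27, 21] (no swap needed)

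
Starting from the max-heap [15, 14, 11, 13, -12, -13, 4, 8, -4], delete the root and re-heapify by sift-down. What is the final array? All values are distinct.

[14, 13, 11, 8, -12, -13, 4, -4]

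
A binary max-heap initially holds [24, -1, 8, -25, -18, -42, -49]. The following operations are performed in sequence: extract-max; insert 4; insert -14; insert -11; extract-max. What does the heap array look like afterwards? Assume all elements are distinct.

extract-max → returns 24:
  remove root 24; move last element -49 to root → [-49, -1, 8, -25, -18, -42]
  -49 vs larger child 8 at index 2, swap → [8, -1, -49, -25, -18, -42]
  -49 vs only child -42 at index 5, swap → [8, -1, -42, -25, -18, -49]
insert 4:
  append 4 at index 6 → [8, -1, -42, -25, -18, -49, 4]
  4 > parent -42 at index 2, swap → [8, -1, 4, -25, -18, -49, -42]
insert -14:
  append -14 at index 7 → [8, -1, 4, -25, -18, -49, -42, -14]
  -14 > parent -25 at index 3, swap → [8, -1, 4, -14, -18, -49, -42, -25]
insert -11:
  append -11 at index 8 → [8, -1, 4, -14, -18, -49, -42, -25, -11]
  -11 > parent -14 at index 3, swap → [8, -1, 4, -11, -18, -49, -42, -25, -14]
extract-max → returns 8:
  remove root 8; move last element -14 to root → [-14, -1, 4, -11, -18, -49, -42, -25]
  -14 vs larger child 4 at index 2, swap → [4, -1, -14, -11, -18, -49, -42, -25]

[4, -1, -14, -11, -18, -49, -42, -25]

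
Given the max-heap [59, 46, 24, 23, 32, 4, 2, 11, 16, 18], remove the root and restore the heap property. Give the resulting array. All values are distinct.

remove root 59; move last element 18 to root → [18, 46, 24, 23, 32, 4, 2, 11, 16]
18 vs larger child 46 at index 1, swap → [46, 18, 24, 23, 32, 4, 2, 11, 16]
18 vs larger child 32 at index 4, swap → [46, 32, 24, 23, 18, 4, 2, 11, 16]

[46, 32, 24, 23, 18, 4, 2, 11, 16]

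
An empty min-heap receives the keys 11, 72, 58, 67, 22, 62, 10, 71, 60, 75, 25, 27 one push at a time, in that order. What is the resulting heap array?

[10, 22, 11, 60, 25, 27, 58, 72, 71, 75, 67, 62]

Insert 11:
  append 11 at index 0 → [11] (no swap needed)
Insert 72:
  append 72 at index 1 → [11, 72] (no swap needed)
Insert 58:
  append 58 at index 2 → [11, 72, 58] (no swap needed)
Insert 67:
  append 67 at index 3 → [11, 72, 58, 67]
  67 < parent 72 at index 1, swap → [11, 67, 58, 72]
Insert 22:
  append 22 at index 4 → [11, 67, 58, 72, 22]
  22 < parent 67 at index 1, swap → [11, 22, 58, 72, 67]
Insert 62:
  append 62 at index 5 → [11, 22, 58, 72, 67, 62] (no swap needed)
Insert 10:
  append 10 at index 6 → [11, 22, 58, 72, 67, 62, 10]
  10 < parent 58 at index 2, swap → [11, 22, 10, 72, 67, 62, 58]
  10 < parent 11 at index 0, swap → [10, 22, 11, 72, 67, 62, 58]
Insert 71:
  append 71 at index 7 → [10, 22, 11, 72, 67, 62, 58, 71]
  71 < parent 72 at index 3, swap → [10, 22, 11, 71, 67, 62, 58, 72]
Insert 60:
  append 60 at index 8 → [10, 22, 11, 71, 67, 62, 58, 72, 60]
  60 < parent 71 at index 3, swap → [10, 22, 11, 60, 67, 62, 58, 72, 71]
Insert 75:
  append 75 at index 9 → [10, 22, 11, 60, 67, 62, 58, 72, 71, 75] (no swap needed)
Insert 25:
  append 25 at index 10 → [10, 22, 11, 60, 67, 62, 58, 72, 71, 75, 25]
  25 < parent 67 at index 4, swap → [10, 22, 11, 60, 25, 62, 58, 72, 71, 75, 67]
Insert 27:
  append 27 at index 11 → [10, 22, 11, 60, 25, 62, 58, 72, 71, 75, 67, 27]
  27 < parent 62 at index 5, swap → [10, 22, 11, 60, 25, 27, 58, 72, 71, 75, 67, 62]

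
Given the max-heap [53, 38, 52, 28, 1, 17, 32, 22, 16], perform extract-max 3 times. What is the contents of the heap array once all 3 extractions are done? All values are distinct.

extract-max #1 returns 53:
  remove root 53; move last element 16 to root → [16, 38, 52, 28, 1, 17, 32, 22]
  16 vs larger child 52 at index 2, swap → [52, 38, 16, 28, 1, 17, 32, 22]
  16 vs larger child 32 at index 6, swap → [52, 38, 32, 28, 1, 17, 16, 22]
extract-max #2 returns 52:
  remove root 52; move last element 22 to root → [22, 38, 32, 28, 1, 17, 16]
  22 vs larger child 38 at index 1, swap → [38, 22, 32, 28, 1, 17, 16]
  22 vs larger child 28 at index 3, swap → [38, 28, 32, 22, 1, 17, 16]
extract-max #3 returns 38:
  remove root 38; move last element 16 to root → [16, 28, 32, 22, 1, 17]
  16 vs larger child 32 at index 2, swap → [32, 28, 16, 22, 1, 17]
  16 vs only child 17 at index 5, swap → [32, 28, 17, 22, 1, 16]

[32, 28, 17, 22, 1, 16]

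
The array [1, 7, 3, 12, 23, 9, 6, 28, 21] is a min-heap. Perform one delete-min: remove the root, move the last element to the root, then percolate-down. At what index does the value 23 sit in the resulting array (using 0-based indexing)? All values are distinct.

4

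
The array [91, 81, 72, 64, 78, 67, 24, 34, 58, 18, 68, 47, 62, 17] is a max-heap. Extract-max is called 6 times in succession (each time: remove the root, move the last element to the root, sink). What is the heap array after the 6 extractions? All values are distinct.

[64, 62, 47, 58, 17, 18, 24, 34]

extract-max #1 returns 91:
  remove root 91; move last element 17 to root → [17, 81, 72, 64, 78, 67, 24, 34, 58, 18, 68, 47, 62]
  17 vs larger child 81 at index 1, swap → [81, 17, 72, 64, 78, 67, 24, 34, 58, 18, 68, 47, 62]
  17 vs larger child 78 at index 4, swap → [81, 78, 72, 64, 17, 67, 24, 34, 58, 18, 68, 47, 62]
  17 vs larger child 68 at index 10, swap → [81, 78, 72, 64, 68, 67, 24, 34, 58, 18, 17, 47, 62]
extract-max #2 returns 81:
  remove root 81; move last element 62 to root → [62, 78, 72, 64, 68, 67, 24, 34, 58, 18, 17, 47]
  62 vs larger child 78 at index 1, swap → [78, 62, 72, 64, 68, 67, 24, 34, 58, 18, 17, 47]
  62 vs larger child 68 at index 4, swap → [78, 68, 72, 64, 62, 67, 24, 34, 58, 18, 17, 47]
extract-max #3 returns 78:
  remove root 78; move last element 47 to root → [47, 68, 72, 64, 62, 67, 24, 34, 58, 18, 17]
  47 vs larger child 72 at index 2, swap → [72, 68, 47, 64, 62, 67, 24, 34, 58, 18, 17]
  47 vs larger child 67 at index 5, swap → [72, 68, 67, 64, 62, 47, 24, 34, 58, 18, 17]
extract-max #4 returns 72:
  remove root 72; move last element 17 to root → [17, 68, 67, 64, 62, 47, 24, 34, 58, 18]
  17 vs larger child 68 at index 1, swap → [68, 17, 67, 64, 62, 47, 24, 34, 58, 18]
  17 vs larger child 64 at index 3, swap → [68, 64, 67, 17, 62, 47, 24, 34, 58, 18]
  17 vs larger child 58 at index 8, swap → [68, 64, 67, 58, 62, 47, 24, 34, 17, 18]
extract-max #5 returns 68:
  remove root 68; move last element 18 to root → [18, 64, 67, 58, 62, 47, 24, 34, 17]
  18 vs larger child 67 at index 2, swap → [67, 64, 18, 58, 62, 47, 24, 34, 17]
  18 vs larger child 47 at index 5, swap → [67, 64, 47, 58, 62, 18, 24, 34, 17]
extract-max #6 returns 67:
  remove root 67; move last element 17 to root → [17, 64, 47, 58, 62, 18, 24, 34]
  17 vs larger child 64 at index 1, swap → [64, 17, 47, 58, 62, 18, 24, 34]
  17 vs larger child 62 at index 4, swap → [64, 62, 47, 58, 17, 18, 24, 34]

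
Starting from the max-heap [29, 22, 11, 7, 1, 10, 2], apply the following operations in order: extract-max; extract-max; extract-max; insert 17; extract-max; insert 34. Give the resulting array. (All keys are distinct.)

[34, 10, 1, 2, 7]

extract-max → returns 29:
  remove root 29; move last element 2 to root → [2, 22, 11, 7, 1, 10]
  2 vs larger child 22 at index 1, swap → [22, 2, 11, 7, 1, 10]
  2 vs larger child 7 at index 3, swap → [22, 7, 11, 2, 1, 10]
extract-max → returns 22:
  remove root 22; move last element 10 to root → [10, 7, 11, 2, 1]
  10 vs larger child 11 at index 2, swap → [11, 7, 10, 2, 1]
extract-max → returns 11:
  remove root 11; move last element 1 to root → [1, 7, 10, 2]
  1 vs larger child 10 at index 2, swap → [10, 7, 1, 2]
insert 17:
  append 17 at index 4 → [10, 7, 1, 2, 17]
  17 > parent 7 at index 1, swap → [10, 17, 1, 2, 7]
  17 > parent 10 at index 0, swap → [17, 10, 1, 2, 7]
extract-max → returns 17:
  remove root 17; move last element 7 to root → [7, 10, 1, 2]
  7 vs larger child 10 at index 1, swap → [10, 7, 1, 2]
insert 34:
  append 34 at index 4 → [10, 7, 1, 2, 34]
  34 > parent 7 at index 1, swap → [10, 34, 1, 2, 7]
  34 > parent 10 at index 0, swap → [34, 10, 1, 2, 7]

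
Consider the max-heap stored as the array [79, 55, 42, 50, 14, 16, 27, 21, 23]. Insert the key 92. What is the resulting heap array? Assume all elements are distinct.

append 92 at index 9 → [79, 55, 42, 50, 14, 16, 27, 21, 23, 92]
92 > parent 14 at index 4, swap → [79, 55, 42, 50, 92, 16, 27, 21, 23, 14]
92 > parent 55 at index 1, swap → [79, 92, 42, 50, 55, 16, 27, 21, 23, 14]
92 > parent 79 at index 0, swap → [92, 79, 42, 50, 55, 16, 27, 21, 23, 14]

[92, 79, 42, 50, 55, 16, 27, 21, 23, 14]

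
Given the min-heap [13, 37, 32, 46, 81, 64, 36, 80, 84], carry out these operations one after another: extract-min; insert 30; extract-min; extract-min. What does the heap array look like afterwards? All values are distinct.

[36, 37, 64, 46, 81, 80, 84]

extract-min → returns 13:
  remove root 13; move last element 84 to root → [84, 37, 32, 46, 81, 64, 36, 80]
  84 vs smaller child 32 at index 2, swap → [32, 37, 84, 46, 81, 64, 36, 80]
  84 vs smaller child 36 at index 6, swap → [32, 37, 36, 46, 81, 64, 84, 80]
insert 30:
  append 30 at index 8 → [32, 37, 36, 46, 81, 64, 84, 80, 30]
  30 < parent 46 at index 3, swap → [32, 37, 36, 30, 81, 64, 84, 80, 46]
  30 < parent 37 at index 1, swap → [32, 30, 36, 37, 81, 64, 84, 80, 46]
  30 < parent 32 at index 0, swap → [30, 32, 36, 37, 81, 64, 84, 80, 46]
extract-min → returns 30:
  remove root 30; move last element 46 to root → [46, 32, 36, 37, 81, 64, 84, 80]
  46 vs smaller child 32 at index 1, swap → [32, 46, 36, 37, 81, 64, 84, 80]
  46 vs smaller child 37 at index 3, swap → [32, 37, 36, 46, 81, 64, 84, 80]
extract-min → returns 32:
  remove root 32; move last element 80 to root → [80, 37, 36, 46, 81, 64, 84]
  80 vs smaller child 36 at index 2, swap → [36, 37, 80, 46, 81, 64, 84]
  80 vs smaller child 64 at index 5, swap → [36, 37, 64, 46, 81, 80, 84]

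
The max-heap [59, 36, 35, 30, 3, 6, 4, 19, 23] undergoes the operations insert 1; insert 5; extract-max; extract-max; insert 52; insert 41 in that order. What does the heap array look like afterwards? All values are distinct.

insert 1:
  append 1 at index 9 → [59, 36, 35, 30, 3, 6, 4, 19, 23, 1] (no swap needed)
insert 5:
  append 5 at index 10 → [59, 36, 35, 30, 3, 6, 4, 19, 23, 1, 5]
  5 > parent 3 at index 4, swap → [59, 36, 35, 30, 5, 6, 4, 19, 23, 1, 3]
extract-max → returns 59:
  remove root 59; move last element 3 to root → [3, 36, 35, 30, 5, 6, 4, 19, 23, 1]
  3 vs larger child 36 at index 1, swap → [36, 3, 35, 30, 5, 6, 4, 19, 23, 1]
  3 vs larger child 30 at index 3, swap → [36, 30, 35, 3, 5, 6, 4, 19, 23, 1]
  3 vs larger child 23 at index 8, swap → [36, 30, 35, 23, 5, 6, 4, 19, 3, 1]
extract-max → returns 36:
  remove root 36; move last element 1 to root → [1, 30, 35, 23, 5, 6, 4, 19, 3]
  1 vs larger child 35 at index 2, swap → [35, 30, 1, 23, 5, 6, 4, 19, 3]
  1 vs larger child 6 at index 5, swap → [35, 30, 6, 23, 5, 1, 4, 19, 3]
insert 52:
  append 52 at index 9 → [35, 30, 6, 23, 5, 1, 4, 19, 3, 52]
  52 > parent 5 at index 4, swap → [35, 30, 6, 23, 52, 1, 4, 19, 3, 5]
  52 > parent 30 at index 1, swap → [35, 52, 6, 23, 30, 1, 4, 19, 3, 5]
  52 > parent 35 at index 0, swap → [52, 35, 6, 23, 30, 1, 4, 19, 3, 5]
insert 41:
  append 41 at index 10 → [52, 35, 6, 23, 30, 1, 4, 19, 3, 5, 41]
  41 > parent 30 at index 4, swap → [52, 35, 6, 23, 41, 1, 4, 19, 3, 5, 30]
  41 > parent 35 at index 1, swap → [52, 41, 6, 23, 35, 1, 4, 19, 3, 5, 30]

[52, 41, 6, 23, 35, 1, 4, 19, 3, 5, 30]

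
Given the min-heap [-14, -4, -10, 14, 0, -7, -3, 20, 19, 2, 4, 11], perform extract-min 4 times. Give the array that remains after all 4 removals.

extract-min #1 returns -14:
  remove root -14; move last element 11 to root → [11, -4, -10, 14, 0, -7, -3, 20, 19, 2, 4]
  11 vs smaller child -10 at index 2, swap → [-10, -4, 11, 14, 0, -7, -3, 20, 19, 2, 4]
  11 vs smaller child -7 at index 5, swap → [-10, -4, -7, 14, 0, 11, -3, 20, 19, 2, 4]
extract-min #2 returns -10:
  remove root -10; move last element 4 to root → [4, -4, -7, 14, 0, 11, -3, 20, 19, 2]
  4 vs smaller child -7 at index 2, swap → [-7, -4, 4, 14, 0, 11, -3, 20, 19, 2]
  4 vs smaller child -3 at index 6, swap → [-7, -4, -3, 14, 0, 11, 4, 20, 19, 2]
extract-min #3 returns -7:
  remove root -7; move last element 2 to root → [2, -4, -3, 14, 0, 11, 4, 20, 19]
  2 vs smaller child -4 at index 1, swap → [-4, 2, -3, 14, 0, 11, 4, 20, 19]
  2 vs smaller child 0 at index 4, swap → [-4, 0, -3, 14, 2, 11, 4, 20, 19]
extract-min #4 returns -4:
  remove root -4; move last element 19 to root → [19, 0, -3, 14, 2, 11, 4, 20]
  19 vs smaller child -3 at index 2, swap → [-3, 0, 19, 14, 2, 11, 4, 20]
  19 vs smaller child 4 at index 6, swap → [-3, 0, 4, 14, 2, 11, 19, 20]

[-3, 0, 4, 14, 2, 11, 19, 20]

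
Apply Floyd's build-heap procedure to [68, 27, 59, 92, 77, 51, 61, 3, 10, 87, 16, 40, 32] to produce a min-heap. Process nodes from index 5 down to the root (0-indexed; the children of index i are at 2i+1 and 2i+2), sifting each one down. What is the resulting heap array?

[3, 10, 32, 27, 16, 40, 61, 92, 68, 87, 77, 59, 51]

sift down from index 5:
  51 vs smaller child 32 at index 12, swap → [68, 27, 59, 92, 77, 32, 61, 3, 10, 87, 16, 40, 51]
sift down from index 4:
  77 vs smaller child 16 at index 10, swap → [68, 27, 59, 92, 16, 32, 61, 3, 10, 87, 77, 40, 51]
sift down from index 3:
  92 vs smaller child 3 at index 7, swap → [68, 27, 59, 3, 16, 32, 61, 92, 10, 87, 77, 40, 51]
sift down from index 2:
  59 vs smaller child 32 at index 5, swap → [68, 27, 32, 3, 16, 59, 61, 92, 10, 87, 77, 40, 51]
  59 vs smaller child 40 at index 11, swap → [68, 27, 32, 3, 16, 40, 61, 92, 10, 87, 77, 59, 51]
sift down from index 1:
  27 vs smaller child 3 at index 3, swap → [68, 3, 32, 27, 16, 40, 61, 92, 10, 87, 77, 59, 51]
  27 vs smaller child 10 at index 8, swap → [68, 3, 32, 10, 16, 40, 61, 92, 27, 87, 77, 59, 51]
sift down from index 0:
  68 vs smaller child 3 at index 1, swap → [3, 68, 32, 10, 16, 40, 61, 92, 27, 87, 77, 59, 51]
  68 vs smaller child 10 at index 3, swap → [3, 10, 32, 68, 16, 40, 61, 92, 27, 87, 77, 59, 51]
  68 vs smaller child 27 at index 8, swap → [3, 10, 32, 27, 16, 40, 61, 92, 68, 87, 77, 59, 51]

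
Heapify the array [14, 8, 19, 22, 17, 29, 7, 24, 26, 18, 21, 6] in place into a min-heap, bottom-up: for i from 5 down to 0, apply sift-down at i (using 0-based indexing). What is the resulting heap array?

[6, 8, 7, 22, 17, 19, 14, 24, 26, 18, 21, 29]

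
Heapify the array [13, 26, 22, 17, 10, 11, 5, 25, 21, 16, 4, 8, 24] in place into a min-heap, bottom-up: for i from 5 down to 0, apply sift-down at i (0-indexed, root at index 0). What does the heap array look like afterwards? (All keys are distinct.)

[4, 10, 5, 17, 13, 8, 22, 25, 21, 16, 26, 11, 24]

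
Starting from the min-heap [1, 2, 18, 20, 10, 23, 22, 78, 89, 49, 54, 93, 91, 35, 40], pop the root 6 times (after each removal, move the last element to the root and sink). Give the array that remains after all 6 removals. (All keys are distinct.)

[23, 35, 49, 78, 40, 54, 91, 93, 89]

extract-min #1 returns 1:
  remove root 1; move last element 40 to root → [40, 2, 18, 20, 10, 23, 22, 78, 89, 49, 54, 93, 91, 35]
  40 vs smaller child 2 at index 1, swap → [2, 40, 18, 20, 10, 23, 22, 78, 89, 49, 54, 93, 91, 35]
  40 vs smaller child 10 at index 4, swap → [2, 10, 18, 20, 40, 23, 22, 78, 89, 49, 54, 93, 91, 35]
extract-min #2 returns 2:
  remove root 2; move last element 35 to root → [35, 10, 18, 20, 40, 23, 22, 78, 89, 49, 54, 93, 91]
  35 vs smaller child 10 at index 1, swap → [10, 35, 18, 20, 40, 23, 22, 78, 89, 49, 54, 93, 91]
  35 vs smaller child 20 at index 3, swap → [10, 20, 18, 35, 40, 23, 22, 78, 89, 49, 54, 93, 91]
extract-min #3 returns 10:
  remove root 10; move last element 91 to root → [91, 20, 18, 35, 40, 23, 22, 78, 89, 49, 54, 93]
  91 vs smaller child 18 at index 2, swap → [18, 20, 91, 35, 40, 23, 22, 78, 89, 49, 54, 93]
  91 vs smaller child 22 at index 6, swap → [18, 20, 22, 35, 40, 23, 91, 78, 89, 49, 54, 93]
extract-min #4 returns 18:
  remove root 18; move last element 93 to root → [93, 20, 22, 35, 40, 23, 91, 78, 89, 49, 54]
  93 vs smaller child 20 at index 1, swap → [20, 93, 22, 35, 40, 23, 91, 78, 89, 49, 54]
  93 vs smaller child 35 at index 3, swap → [20, 35, 22, 93, 40, 23, 91, 78, 89, 49, 54]
  93 vs smaller child 78 at index 7, swap → [20, 35, 22, 78, 40, 23, 91, 93, 89, 49, 54]
extract-min #5 returns 20:
  remove root 20; move last element 54 to root → [54, 35, 22, 78, 40, 23, 91, 93, 89, 49]
  54 vs smaller child 22 at index 2, swap → [22, 35, 54, 78, 40, 23, 91, 93, 89, 49]
  54 vs smaller child 23 at index 5, swap → [22, 35, 23, 78, 40, 54, 91, 93, 89, 49]
extract-min #6 returns 22:
  remove root 22; move last element 49 to root → [49, 35, 23, 78, 40, 54, 91, 93, 89]
  49 vs smaller child 23 at index 2, swap → [23, 35, 49, 78, 40, 54, 91, 93, 89]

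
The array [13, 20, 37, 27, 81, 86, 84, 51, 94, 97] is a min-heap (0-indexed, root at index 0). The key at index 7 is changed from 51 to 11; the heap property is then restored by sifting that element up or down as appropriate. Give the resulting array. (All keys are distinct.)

[11, 13, 37, 20, 81, 86, 84, 27, 94, 97]

set index 7 from 51 to 11 → [13, 20, 37, 27, 81, 86, 84, 11, 94, 97]
11 < parent 27 at index 3, swap → [13, 20, 37, 11, 81, 86, 84, 27, 94, 97]
11 < parent 20 at index 1, swap → [13, 11, 37, 20, 81, 86, 84, 27, 94, 97]
11 < parent 13 at index 0, swap → [11, 13, 37, 20, 81, 86, 84, 27, 94, 97]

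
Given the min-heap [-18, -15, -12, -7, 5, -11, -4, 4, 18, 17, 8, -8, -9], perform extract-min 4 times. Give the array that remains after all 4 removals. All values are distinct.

[-9, -7, -8, 4, 5, 8, -4, 17, 18]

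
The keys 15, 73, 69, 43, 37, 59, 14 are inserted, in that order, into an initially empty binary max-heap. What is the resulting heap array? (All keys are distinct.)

[73, 43, 69, 15, 37, 59, 14]

Insert 15:
  append 15 at index 0 → [15] (no swap needed)
Insert 73:
  append 73 at index 1 → [15, 73]
  73 > parent 15 at index 0, swap → [73, 15]
Insert 69:
  append 69 at index 2 → [73, 15, 69] (no swap needed)
Insert 43:
  append 43 at index 3 → [73, 15, 69, 43]
  43 > parent 15 at index 1, swap → [73, 43, 69, 15]
Insert 37:
  append 37 at index 4 → [73, 43, 69, 15, 37] (no swap needed)
Insert 59:
  append 59 at index 5 → [73, 43, 69, 15, 37, 59] (no swap needed)
Insert 14:
  append 14 at index 6 → [73, 43, 69, 15, 37, 59, 14] (no swap needed)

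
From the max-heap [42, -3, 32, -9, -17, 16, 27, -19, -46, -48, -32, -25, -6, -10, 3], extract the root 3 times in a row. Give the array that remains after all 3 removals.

extract-max #1 returns 42:
  remove root 42; move last element 3 to root → [3, -3, 32, -9, -17, 16, 27, -19, -46, -48, -32, -25, -6, -10]
  3 vs larger child 32 at index 2, swap → [32, -3, 3, -9, -17, 16, 27, -19, -46, -48, -32, -25, -6, -10]
  3 vs larger child 27 at index 6, swap → [32, -3, 27, -9, -17, 16, 3, -19, -46, -48, -32, -25, -6, -10]
extract-max #2 returns 32:
  remove root 32; move last element -10 to root → [-10, -3, 27, -9, -17, 16, 3, -19, -46, -48, -32, -25, -6]
  -10 vs larger child 27 at index 2, swap → [27, -3, -10, -9, -17, 16, 3, -19, -46, -48, -32, -25, -6]
  -10 vs larger child 16 at index 5, swap → [27, -3, 16, -9, -17, -10, 3, -19, -46, -48, -32, -25, -6]
  -10 vs larger child -6 at index 12, swap → [27, -3, 16, -9, -17, -6, 3, -19, -46, -48, -32, -25, -10]
extract-max #3 returns 27:
  remove root 27; move last element -10 to root → [-10, -3, 16, -9, -17, -6, 3, -19, -46, -48, -32, -25]
  -10 vs larger child 16 at index 2, swap → [16, -3, -10, -9, -17, -6, 3, -19, -46, -48, -32, -25]
  -10 vs larger child 3 at index 6, swap → [16, -3, 3, -9, -17, -6, -10, -19, -46, -48, -32, -25]

[16, -3, 3, -9, -17, -6, -10, -19, -46, -48, -32, -25]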